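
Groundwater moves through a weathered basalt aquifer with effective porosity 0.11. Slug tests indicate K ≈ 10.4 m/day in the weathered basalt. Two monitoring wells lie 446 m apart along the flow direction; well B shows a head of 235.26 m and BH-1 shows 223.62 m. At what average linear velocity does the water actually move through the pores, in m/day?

Hydraulic gradient i = (235.26 − 223.62) / 446 = 11.64 / 446 = 0.02610.
Darcy flux q = K · i = 10.40 × 0.02610 = 0.2714 m/day.
Seepage velocity v = q / n_e = 0.2714 / 0.11 = 2.468 m/day.

2.47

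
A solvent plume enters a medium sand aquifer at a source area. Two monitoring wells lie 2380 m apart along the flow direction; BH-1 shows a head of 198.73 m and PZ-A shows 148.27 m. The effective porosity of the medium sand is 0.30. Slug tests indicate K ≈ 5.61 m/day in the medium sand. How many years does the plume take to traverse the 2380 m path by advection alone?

16.4

Hydraulic gradient i = (198.73 − 148.27) / 2380 = 50.46 / 2380 = 0.02120.
Darcy flux q = K · i = 5.610 × 0.02120 = 0.1189 m/day.
Seepage velocity v = q / n_e = 0.1189 / 0.30 = 0.3965 m/day.
Travel time t = L / v = 2380 / 0.3965 = 6003 days = 16.44 years.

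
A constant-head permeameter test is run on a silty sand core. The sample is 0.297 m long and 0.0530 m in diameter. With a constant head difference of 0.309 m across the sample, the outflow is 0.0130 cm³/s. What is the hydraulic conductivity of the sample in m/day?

0.489

Cross-sectional area A = π·(d/2)² = π × (0.0530/2)² = 0.002206 m².
Convert discharge: 0.0130 cm³/s = 1.300e-08 m³/s.
Darcy's law rearranged: K = Q·L / (A·Δh) = 1.300e-08 × 0.297 / (0.002206 × 0.309) = 5.664e-06 m/s = 0.4893 m/day.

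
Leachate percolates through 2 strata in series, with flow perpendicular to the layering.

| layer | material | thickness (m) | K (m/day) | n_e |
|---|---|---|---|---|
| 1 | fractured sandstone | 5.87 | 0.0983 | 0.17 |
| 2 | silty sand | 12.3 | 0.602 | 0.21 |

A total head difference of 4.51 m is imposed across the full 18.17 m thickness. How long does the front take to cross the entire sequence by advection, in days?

63.6

With flow normal to the layers, continuity requires the same specific discharge q through every layer.
Σ(b_i/K_i) = 5.87/0.0983 + 12.3/0.602 = 80.15 d.
q = Δh / Σ(b_i/K_i) = 4.51 / 80.15 = 0.05627 m/day.
In each layer the seepage velocity is v_i = q/n_i, so the layer transit time is t_i = b_i·n_i / q:
  layer 1 (fractured sandstone): t_1 = 5.87 × 0.17 / 0.05627 = 17.73 d
  layer 2 (silty sand): t_2 = 12.3 × 0.21 / 0.05627 = 45.90 d
Total t = Σ t_i = 63.64 days.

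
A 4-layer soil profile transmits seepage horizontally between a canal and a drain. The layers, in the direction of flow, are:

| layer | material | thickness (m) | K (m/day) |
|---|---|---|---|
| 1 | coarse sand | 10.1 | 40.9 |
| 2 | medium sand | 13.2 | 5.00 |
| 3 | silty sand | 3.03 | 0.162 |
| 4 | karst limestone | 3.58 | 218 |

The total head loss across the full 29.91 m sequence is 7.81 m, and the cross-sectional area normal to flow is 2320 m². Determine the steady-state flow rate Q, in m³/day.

839

Flow is perpendicular to layering, so the layers act in series and the equivalent K is the thickness-weighted harmonic mean.
Total thickness L = 10.1 + 13.2 + 3.03 + 3.58 = 29.91 m.
Σ(b_i/K_i) = 10.1/40.9 + 13.2/5.00 + 3.03/0.162 + 3.58/218 = 21.61 d.
K_eq = L / Σ(b_i/K_i) = 29.91 / 21.61 = 1.384 m/day.
Q = K_eq · A · (Δh/L) = 1.384 × 2320 × (7.81/29.91) = 838.6 m³/day.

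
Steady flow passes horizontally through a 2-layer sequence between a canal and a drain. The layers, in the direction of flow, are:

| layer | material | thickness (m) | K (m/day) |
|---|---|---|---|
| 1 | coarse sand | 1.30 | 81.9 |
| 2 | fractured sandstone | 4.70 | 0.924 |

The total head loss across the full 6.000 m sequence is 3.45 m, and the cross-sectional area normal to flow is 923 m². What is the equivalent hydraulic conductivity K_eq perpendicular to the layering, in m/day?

Flow is perpendicular to layering, so the layers act in series and the equivalent K is the thickness-weighted harmonic mean.
Total thickness L = 1.30 + 4.70 = 6.000 m.
Σ(b_i/K_i) = 1.30/81.9 + 4.70/0.924 = 5.102 d.
K_eq = L / Σ(b_i/K_i) = 6.000 / 5.102 = 1.176 m/day.

1.18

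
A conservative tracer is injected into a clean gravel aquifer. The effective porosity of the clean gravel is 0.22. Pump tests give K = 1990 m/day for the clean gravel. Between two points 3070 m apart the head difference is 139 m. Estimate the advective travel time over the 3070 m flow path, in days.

Hydraulic gradient i = Δh / L = 139 / 3070 = 0.04528.
Darcy flux q = K · i = 1990 × 0.04528 = 90.10 m/day.
Seepage velocity v = q / n_e = 90.10 / 0.22 = 409.5 m/day.
Travel time t = L / v = 3070 / 409.5 = 7.496 days.

7.50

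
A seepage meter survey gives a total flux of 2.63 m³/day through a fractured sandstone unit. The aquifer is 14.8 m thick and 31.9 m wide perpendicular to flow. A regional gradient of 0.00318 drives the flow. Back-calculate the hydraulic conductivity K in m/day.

Cross-sectional area A = 31.9 × 14.8 = 472.1 m².
Hydraulic gradient i = 0.00318.
From Q = K·A·i, K = Q / (A·i) = 2.63 / (472.1 × 0.003180) = 1.752 m/day.

1.75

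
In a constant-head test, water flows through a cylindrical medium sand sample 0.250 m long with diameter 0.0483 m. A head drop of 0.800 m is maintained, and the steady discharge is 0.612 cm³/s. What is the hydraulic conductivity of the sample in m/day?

9.02

Cross-sectional area A = π·(d/2)² = π × (0.0483/2)² = 0.001832 m².
Convert discharge: 0.612 cm³/s = 6.120e-07 m³/s.
Darcy's law rearranged: K = Q·L / (A·Δh) = 6.120e-07 × 0.250 / (0.001832 × 0.800) = 0.0001044 m/s = 9.018 m/day.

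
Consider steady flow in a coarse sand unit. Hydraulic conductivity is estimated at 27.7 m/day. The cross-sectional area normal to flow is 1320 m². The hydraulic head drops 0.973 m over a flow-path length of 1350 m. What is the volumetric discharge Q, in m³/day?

Hydraulic gradient i = Δh / L = 0.973 / 1350 = 0.0007207.
Darcy's law: Q = K · A · i = 27.70 × 1320 × 0.0007207 = 26.35 m³/day.

26.4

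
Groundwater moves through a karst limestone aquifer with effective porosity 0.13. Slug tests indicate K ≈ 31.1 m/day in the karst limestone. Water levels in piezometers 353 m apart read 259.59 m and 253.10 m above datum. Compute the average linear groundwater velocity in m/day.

Hydraulic gradient i = (259.59 − 253.10) / 353 = 6.49 / 353 = 0.01839.
Darcy flux q = K · i = 31.10 × 0.01839 = 0.5718 m/day.
Seepage velocity v = q / n_e = 0.5718 / 0.13 = 4.398 m/day.

4.40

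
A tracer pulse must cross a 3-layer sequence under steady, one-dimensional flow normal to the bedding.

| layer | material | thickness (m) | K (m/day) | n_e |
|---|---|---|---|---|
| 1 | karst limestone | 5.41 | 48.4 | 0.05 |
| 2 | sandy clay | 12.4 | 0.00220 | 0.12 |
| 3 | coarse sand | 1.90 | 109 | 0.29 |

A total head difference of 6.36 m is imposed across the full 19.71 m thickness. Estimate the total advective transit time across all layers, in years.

5.60

With flow normal to the layers, continuity requires the same specific discharge q through every layer.
Σ(b_i/K_i) = 5.41/48.4 + 12.4/0.00220 + 1.90/109 = 5636 d.
q = Δh / Σ(b_i/K_i) = 6.36 / 5636 = 0.001128 m/day.
In each layer the seepage velocity is v_i = q/n_i, so the layer transit time is t_i = b_i·n_i / q:
  layer 1 (karst limestone): t_1 = 5.41 × 0.05 / 0.001128 = 239.7 d
  layer 2 (sandy clay): t_2 = 12.4 × 0.12 / 0.001128 = 1319 d
  layer 3 (coarse sand): t_3 = 1.90 × 0.29 / 0.001128 = 488.3 d
Total t = Σ t_i = 2047 days = 5.604 years.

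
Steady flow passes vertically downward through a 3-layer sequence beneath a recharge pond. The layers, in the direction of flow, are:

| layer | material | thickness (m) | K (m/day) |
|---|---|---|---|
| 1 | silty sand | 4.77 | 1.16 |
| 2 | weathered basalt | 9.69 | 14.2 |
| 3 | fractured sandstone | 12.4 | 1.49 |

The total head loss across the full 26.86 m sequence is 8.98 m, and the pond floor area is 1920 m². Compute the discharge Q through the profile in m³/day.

Flow is perpendicular to layering, so the layers act in series and the equivalent K is the thickness-weighted harmonic mean.
Total thickness L = 4.77 + 9.69 + 12.4 = 26.86 m.
Σ(b_i/K_i) = 4.77/1.16 + 9.69/14.2 + 12.4/1.49 = 13.12 d.
K_eq = L / Σ(b_i/K_i) = 26.86 / 13.12 = 2.048 m/day.
Q = K_eq · A · (Δh/L) = 2.048 × 1920 × (8.98/26.86) = 1314 m³/day.

1310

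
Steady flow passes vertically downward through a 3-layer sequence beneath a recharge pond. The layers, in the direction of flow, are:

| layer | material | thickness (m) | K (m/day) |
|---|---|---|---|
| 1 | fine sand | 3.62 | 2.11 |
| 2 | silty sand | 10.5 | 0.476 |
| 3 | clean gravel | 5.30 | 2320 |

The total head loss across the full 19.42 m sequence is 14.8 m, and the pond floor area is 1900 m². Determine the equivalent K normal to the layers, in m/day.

Flow is perpendicular to layering, so the layers act in series and the equivalent K is the thickness-weighted harmonic mean.
Total thickness L = 3.62 + 10.5 + 5.30 = 19.42 m.
Σ(b_i/K_i) = 3.62/2.11 + 10.5/0.476 + 5.30/2320 = 23.78 d.
K_eq = L / Σ(b_i/K_i) = 19.42 / 23.78 = 0.8168 m/day.

0.817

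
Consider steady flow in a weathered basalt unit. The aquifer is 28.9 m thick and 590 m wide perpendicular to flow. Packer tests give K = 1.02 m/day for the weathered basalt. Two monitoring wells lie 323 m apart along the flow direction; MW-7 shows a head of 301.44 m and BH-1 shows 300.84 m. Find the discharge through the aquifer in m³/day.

Cross-sectional area A = 590 × 28.9 = 17051 m².
Hydraulic gradient i = (301.44 − 300.84) / 323 = 0.6 / 323 = 0.001858.
Darcy's law: Q = K · A · i = 1.020 × 17051 × 0.001858 = 32.31 m³/day.

32.3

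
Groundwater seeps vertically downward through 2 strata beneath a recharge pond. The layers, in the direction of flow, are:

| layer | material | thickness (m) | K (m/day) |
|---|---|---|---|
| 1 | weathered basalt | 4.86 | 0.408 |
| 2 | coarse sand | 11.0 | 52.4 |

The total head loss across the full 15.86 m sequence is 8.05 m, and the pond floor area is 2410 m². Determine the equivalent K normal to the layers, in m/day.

1.31

Flow is perpendicular to layering, so the layers act in series and the equivalent K is the thickness-weighted harmonic mean.
Total thickness L = 4.86 + 11.0 = 15.86 m.
Σ(b_i/K_i) = 4.86/0.408 + 11.0/52.4 = 12.12 d.
K_eq = L / Σ(b_i/K_i) = 15.86 / 12.12 = 1.308 m/day.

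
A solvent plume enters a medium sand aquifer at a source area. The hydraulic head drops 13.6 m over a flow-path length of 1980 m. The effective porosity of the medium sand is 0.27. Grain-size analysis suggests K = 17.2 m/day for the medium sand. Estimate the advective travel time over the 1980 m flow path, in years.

Hydraulic gradient i = Δh / L = 13.6 / 1980 = 0.006869.
Darcy flux q = K · i = 17.20 × 0.006869 = 0.1181 m/day.
Seepage velocity v = q / n_e = 0.1181 / 0.27 = 0.4376 m/day.
Travel time t = L / v = 1980 / 0.4376 = 4525 days = 12.39 years.

12.4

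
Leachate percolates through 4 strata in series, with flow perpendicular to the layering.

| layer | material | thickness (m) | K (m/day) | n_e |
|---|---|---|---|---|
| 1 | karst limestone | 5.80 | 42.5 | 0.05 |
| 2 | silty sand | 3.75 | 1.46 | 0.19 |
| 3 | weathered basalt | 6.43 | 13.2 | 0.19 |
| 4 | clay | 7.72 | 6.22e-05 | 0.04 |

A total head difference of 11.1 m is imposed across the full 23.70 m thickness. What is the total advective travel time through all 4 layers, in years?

77.5

With flow normal to the layers, continuity requires the same specific discharge q through every layer.
Σ(b_i/K_i) = 5.80/42.5 + 3.75/1.46 + 6.43/13.2 + 7.72/6.22e-05 = 1.241e+05 d.
q = Δh / Σ(b_i/K_i) = 11.1 / 1.241e+05 = 8.943e-05 m/day.
In each layer the seepage velocity is v_i = q/n_i, so the layer transit time is t_i = b_i·n_i / q:
  layer 1 (karst limestone): t_1 = 5.80 × 0.05 / 8.943e-05 = 3243 d
  layer 2 (silty sand): t_2 = 3.75 × 0.19 / 8.943e-05 = 7967 d
  layer 3 (weathered basalt): t_3 = 6.43 × 0.19 / 8.943e-05 = 13661 d
  layer 4 (clay): t_4 = 7.72 × 0.04 / 8.943e-05 = 3453 d
Total t = Σ t_i = 28324 days = 77.55 years.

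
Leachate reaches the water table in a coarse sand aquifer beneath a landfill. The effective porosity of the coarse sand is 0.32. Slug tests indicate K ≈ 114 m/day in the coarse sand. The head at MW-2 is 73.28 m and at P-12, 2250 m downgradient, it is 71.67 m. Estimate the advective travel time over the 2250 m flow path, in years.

Hydraulic gradient i = (73.28 − 71.67) / 2250 = 1.61 / 2250 = 0.0007156.
Darcy flux q = K · i = 114.0 × 0.0007156 = 0.08157 m/day.
Seepage velocity v = q / n_e = 0.08157 / 0.32 = 0.2549 m/day.
Travel time t = L / v = 2250 / 0.2549 = 8826 days = 24.17 years.

24.2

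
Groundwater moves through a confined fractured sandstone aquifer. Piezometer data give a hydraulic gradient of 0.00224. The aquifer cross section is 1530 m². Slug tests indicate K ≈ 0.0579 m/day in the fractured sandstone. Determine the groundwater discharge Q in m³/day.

Hydraulic gradient i = 0.00224.
Darcy's law: Q = K · A · i = 0.05790 × 1530 × 0.002240 = 0.1984 m³/day.

0.198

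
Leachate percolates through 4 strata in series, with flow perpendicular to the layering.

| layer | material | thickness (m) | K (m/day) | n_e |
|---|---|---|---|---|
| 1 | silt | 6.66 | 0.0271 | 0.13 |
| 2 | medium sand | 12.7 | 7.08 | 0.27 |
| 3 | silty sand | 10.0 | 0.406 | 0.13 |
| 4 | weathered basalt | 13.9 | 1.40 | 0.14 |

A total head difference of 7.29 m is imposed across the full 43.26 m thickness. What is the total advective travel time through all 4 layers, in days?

292

With flow normal to the layers, continuity requires the same specific discharge q through every layer.
Σ(b_i/K_i) = 6.66/0.0271 + 12.7/7.08 + 10.0/0.406 + 13.9/1.40 = 282.1 d.
q = Δh / Σ(b_i/K_i) = 7.29 / 282.1 = 0.02584 m/day.
In each layer the seepage velocity is v_i = q/n_i, so the layer transit time is t_i = b_i·n_i / q:
  layer 1 (silt): t_1 = 6.66 × 0.13 / 0.02584 = 33.50 d
  layer 2 (medium sand): t_2 = 12.7 × 0.27 / 0.02584 = 132.7 d
  layer 3 (silty sand): t_3 = 10.0 × 0.13 / 0.02584 = 50.31 d
  layer 4 (weathered basalt): t_4 = 13.9 × 0.14 / 0.02584 = 75.31 d
Total t = Σ t_i = 291.8 days.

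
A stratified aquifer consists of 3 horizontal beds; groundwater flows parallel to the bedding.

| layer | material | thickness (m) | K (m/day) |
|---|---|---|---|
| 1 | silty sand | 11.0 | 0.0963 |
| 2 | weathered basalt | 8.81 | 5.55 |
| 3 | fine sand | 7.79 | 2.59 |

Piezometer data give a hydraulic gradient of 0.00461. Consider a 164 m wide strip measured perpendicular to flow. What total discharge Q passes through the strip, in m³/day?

53.0

Flow is parallel to layering, so each bed carries its own Darcy discharge and the transmissivities add.
Σ(K_i·b_i) = 0.0963×11.0 + 5.55×8.81 + 2.59×7.79 = 70.13 m²/day.
Hydraulic gradient i = 0.00461.
Q = Σ(K_i·b_i) · W · i = 70.13 × 164 × 0.004610 = 53.02 m³/day.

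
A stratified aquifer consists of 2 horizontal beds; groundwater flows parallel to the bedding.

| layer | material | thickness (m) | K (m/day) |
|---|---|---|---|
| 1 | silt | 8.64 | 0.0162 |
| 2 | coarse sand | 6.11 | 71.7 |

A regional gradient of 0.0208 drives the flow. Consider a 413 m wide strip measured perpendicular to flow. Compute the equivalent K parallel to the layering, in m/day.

Flow is parallel to layering, so each bed carries its own Darcy discharge and the transmissivities add.
Σ(K_i·b_i) = 0.0162×8.64 + 71.7×6.11 = 438.2 m²/day.
Total thickness b = 14.75 m, so K_eq = Σ(K_i·b_i)/b = 29.71 m/day.

29.7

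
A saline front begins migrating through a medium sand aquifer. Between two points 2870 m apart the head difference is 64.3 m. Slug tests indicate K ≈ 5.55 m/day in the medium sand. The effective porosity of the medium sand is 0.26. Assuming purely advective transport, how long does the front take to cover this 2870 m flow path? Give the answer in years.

16.4

Hydraulic gradient i = Δh / L = 64.3 / 2870 = 0.02240.
Darcy flux q = K · i = 5.550 × 0.02240 = 0.1243 m/day.
Seepage velocity v = q / n_e = 0.1243 / 0.26 = 0.4782 m/day.
Travel time t = L / v = 2870 / 0.4782 = 6001 days = 16.43 years.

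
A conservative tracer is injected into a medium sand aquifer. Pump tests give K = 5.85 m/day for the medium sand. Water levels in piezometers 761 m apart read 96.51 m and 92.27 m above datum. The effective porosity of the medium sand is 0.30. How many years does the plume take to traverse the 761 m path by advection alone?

19.2

Hydraulic gradient i = (96.51 − 92.27) / 761 = 4.24 / 761 = 0.005572.
Darcy flux q = K · i = 5.850 × 0.005572 = 0.03259 m/day.
Seepage velocity v = q / n_e = 0.03259 / 0.30 = 0.1086 m/day.
Travel time t = L / v = 761 / 0.1086 = 7004 days = 19.18 years.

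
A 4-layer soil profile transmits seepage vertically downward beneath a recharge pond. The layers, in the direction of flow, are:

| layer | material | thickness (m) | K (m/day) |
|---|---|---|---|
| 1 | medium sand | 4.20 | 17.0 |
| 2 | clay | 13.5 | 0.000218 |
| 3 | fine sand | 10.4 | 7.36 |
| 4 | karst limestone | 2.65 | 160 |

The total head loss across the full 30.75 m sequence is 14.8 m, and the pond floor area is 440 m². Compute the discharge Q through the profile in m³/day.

Flow is perpendicular to layering, so the layers act in series and the equivalent K is the thickness-weighted harmonic mean.
Total thickness L = 4.20 + 13.5 + 10.4 + 2.65 = 30.75 m.
Σ(b_i/K_i) = 4.20/17.0 + 13.5/0.000218 + 10.4/7.36 + 2.65/160 = 61928 d.
K_eq = L / Σ(b_i/K_i) = 30.75 / 61928 = 0.0004965 m/day.
Q = K_eq · A · (Δh/L) = 0.0004965 × 440 × (14.8/30.75) = 0.1052 m³/day.

0.105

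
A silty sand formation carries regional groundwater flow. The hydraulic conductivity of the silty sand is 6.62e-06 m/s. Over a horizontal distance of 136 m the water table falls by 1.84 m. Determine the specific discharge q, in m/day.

Convert K: 6.62e-06 m/s × 86400 = 0.5720 m/day.
Hydraulic gradient i = Δh / L = 1.84 / 136 = 0.01353.
Specific discharge q = K · i = 0.5720 × 0.01353 = 0.007738 m/day.

0.00774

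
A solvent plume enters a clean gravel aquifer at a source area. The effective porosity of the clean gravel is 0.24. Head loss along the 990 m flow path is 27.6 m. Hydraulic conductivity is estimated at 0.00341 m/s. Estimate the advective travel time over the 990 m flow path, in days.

Convert K: 0.00341 m/s × 86400 = 294.6 m/day.
Hydraulic gradient i = Δh / L = 27.6 / 990 = 0.02788.
Darcy flux q = K · i = 294.6 × 0.02788 = 8.214 m/day.
Seepage velocity v = q / n_e = 8.214 / 0.24 = 34.22 m/day.
Travel time t = L / v = 990 / 34.22 = 28.93 days.

28.9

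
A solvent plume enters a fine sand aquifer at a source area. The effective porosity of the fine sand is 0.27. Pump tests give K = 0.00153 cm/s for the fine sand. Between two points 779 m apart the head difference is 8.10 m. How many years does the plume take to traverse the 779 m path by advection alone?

41.9

Convert K: 0.00153 cm/s × 864 = 1.322 m/day.
Hydraulic gradient i = Δh / L = 8.10 / 779 = 0.01040.
Darcy flux q = K · i = 1.322 × 0.01040 = 0.01375 m/day.
Seepage velocity v = q / n_e = 0.01375 / 0.27 = 0.05091 m/day.
Travel time t = L / v = 779 / 0.05091 = 15302 days = 41.89 years.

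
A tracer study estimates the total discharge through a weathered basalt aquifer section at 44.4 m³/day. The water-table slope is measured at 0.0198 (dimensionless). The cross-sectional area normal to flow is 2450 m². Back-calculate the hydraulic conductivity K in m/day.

Hydraulic gradient i = 0.0198.
From Q = K·A·i, K = Q / (A·i) = 44.4 / (2450 × 0.01980) = 0.9153 m/day.

0.915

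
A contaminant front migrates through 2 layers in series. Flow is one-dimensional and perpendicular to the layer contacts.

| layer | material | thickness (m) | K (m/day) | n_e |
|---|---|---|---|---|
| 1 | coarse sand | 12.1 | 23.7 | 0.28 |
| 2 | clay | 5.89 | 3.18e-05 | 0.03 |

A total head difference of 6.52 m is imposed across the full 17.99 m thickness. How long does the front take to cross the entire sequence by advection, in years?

277

With flow normal to the layers, continuity requires the same specific discharge q through every layer.
Σ(b_i/K_i) = 12.1/23.7 + 5.89/3.18e-05 = 1.852e+05 d.
q = Δh / Σ(b_i/K_i) = 6.52 / 1.852e+05 = 3.520e-05 m/day.
In each layer the seepage velocity is v_i = q/n_i, so the layer transit time is t_i = b_i·n_i / q:
  layer 1 (coarse sand): t_1 = 12.1 × 0.28 / 3.520e-05 = 96247 d
  layer 2 (clay): t_2 = 5.89 × 0.03 / 3.520e-05 = 5020 d
Total t = Σ t_i = 1.013e+05 days = 277.3 years.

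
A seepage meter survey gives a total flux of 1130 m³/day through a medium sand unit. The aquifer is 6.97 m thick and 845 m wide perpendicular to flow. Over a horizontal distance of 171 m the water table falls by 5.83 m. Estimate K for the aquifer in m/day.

5.63

Cross-sectional area A = 845 × 6.97 = 5890 m².
Hydraulic gradient i = Δh / L = 5.83 / 171 = 0.03409.
From Q = K·A·i, K = Q / (A·i) = 1130 / (5890 × 0.03409) = 5.628 m/day.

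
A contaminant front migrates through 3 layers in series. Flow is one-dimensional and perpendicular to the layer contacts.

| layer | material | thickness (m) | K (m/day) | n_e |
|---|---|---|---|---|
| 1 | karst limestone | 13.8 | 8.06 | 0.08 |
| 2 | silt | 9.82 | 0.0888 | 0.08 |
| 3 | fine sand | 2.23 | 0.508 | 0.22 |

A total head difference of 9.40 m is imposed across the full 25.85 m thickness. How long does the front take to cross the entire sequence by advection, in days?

29.5

With flow normal to the layers, continuity requires the same specific discharge q through every layer.
Σ(b_i/K_i) = 13.8/8.06 + 9.82/0.0888 + 2.23/0.508 = 116.7 d.
q = Δh / Σ(b_i/K_i) = 9.40 / 116.7 = 0.08056 m/day.
In each layer the seepage velocity is v_i = q/n_i, so the layer transit time is t_i = b_i·n_i / q:
  layer 1 (karst limestone): t_1 = 13.8 × 0.08 / 0.08056 = 13.70 d
  layer 2 (silt): t_2 = 9.82 × 0.08 / 0.08056 = 9.752 d
  layer 3 (fine sand): t_3 = 2.23 × 0.22 / 0.08056 = 6.090 d
Total t = Σ t_i = 29.55 days.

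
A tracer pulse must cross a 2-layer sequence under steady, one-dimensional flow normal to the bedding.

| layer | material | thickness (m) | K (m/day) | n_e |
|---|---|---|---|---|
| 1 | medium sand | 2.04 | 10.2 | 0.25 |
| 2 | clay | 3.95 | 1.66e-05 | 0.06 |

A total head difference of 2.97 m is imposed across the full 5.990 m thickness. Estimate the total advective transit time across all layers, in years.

With flow normal to the layers, continuity requires the same specific discharge q through every layer.
Σ(b_i/K_i) = 2.04/10.2 + 3.95/1.66e-05 = 2.380e+05 d.
q = Δh / Σ(b_i/K_i) = 2.97 / 2.380e+05 = 1.248e-05 m/day.
In each layer the seepage velocity is v_i = q/n_i, so the layer transit time is t_i = b_i·n_i / q:
  layer 1 (medium sand): t_1 = 2.04 × 0.25 / 1.248e-05 = 40860 d
  layer 2 (clay): t_2 = 3.95 × 0.06 / 1.248e-05 = 18988 d
Total t = Σ t_i = 59849 days = 163.9 years.

164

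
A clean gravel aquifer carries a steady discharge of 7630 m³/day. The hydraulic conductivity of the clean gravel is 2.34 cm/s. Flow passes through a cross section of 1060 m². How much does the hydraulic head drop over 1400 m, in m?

Convert K: 2.34 cm/s × 864 = 2022 m/day.
From Q = K·A·i, i = Q / (K·A) = 7630 / (2022 × 1060) = 0.003560.
Head loss Δh = i · L = 0.003560 × 1400 = 4.984 m.

4.98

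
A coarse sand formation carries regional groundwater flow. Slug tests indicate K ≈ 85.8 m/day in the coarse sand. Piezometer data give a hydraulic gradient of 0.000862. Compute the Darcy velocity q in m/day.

Hydraulic gradient i = 0.000862.
Specific discharge q = K · i = 85.80 × 0.0008620 = 0.07396 m/day.

0.0740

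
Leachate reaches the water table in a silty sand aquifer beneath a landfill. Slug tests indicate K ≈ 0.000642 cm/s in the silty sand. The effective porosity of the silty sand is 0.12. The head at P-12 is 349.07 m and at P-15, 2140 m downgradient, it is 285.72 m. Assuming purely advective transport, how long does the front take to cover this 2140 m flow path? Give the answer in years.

Convert K: 0.000642 cm/s × 864 = 0.5547 m/day.
Hydraulic gradient i = (349.07 − 285.72) / 2140 = 63.35 / 2140 = 0.02960.
Darcy flux q = K · i = 0.5547 × 0.02960 = 0.01642 m/day.
Seepage velocity v = q / n_e = 0.01642 / 0.12 = 0.1368 m/day.
Travel time t = L / v = 2140 / 0.1368 = 15639 days = 42.82 years.

42.8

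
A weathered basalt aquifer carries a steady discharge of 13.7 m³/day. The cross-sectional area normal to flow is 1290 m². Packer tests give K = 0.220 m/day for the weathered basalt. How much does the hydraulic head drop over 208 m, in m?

From Q = K·A·i, i = Q / (K·A) = 13.7 / (0.2200 × 1290) = 0.04827.
Head loss Δh = i · L = 0.04827 × 208 = 10.04 m.

10.0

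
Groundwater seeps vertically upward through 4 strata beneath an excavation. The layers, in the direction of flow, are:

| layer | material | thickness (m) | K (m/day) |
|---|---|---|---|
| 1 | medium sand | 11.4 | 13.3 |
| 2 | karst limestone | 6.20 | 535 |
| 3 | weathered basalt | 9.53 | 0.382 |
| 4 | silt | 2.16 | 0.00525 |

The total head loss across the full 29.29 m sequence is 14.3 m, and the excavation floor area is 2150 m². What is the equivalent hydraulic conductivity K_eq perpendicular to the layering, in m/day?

0.0670

Flow is perpendicular to layering, so the layers act in series and the equivalent K is the thickness-weighted harmonic mean.
Total thickness L = 11.4 + 6.20 + 9.53 + 2.16 = 29.29 m.
Σ(b_i/K_i) = 11.4/13.3 + 6.20/535 + 9.53/0.382 + 2.16/0.00525 = 437.2 d.
K_eq = L / Σ(b_i/K_i) = 29.29 / 437.2 = 0.06699 m/day.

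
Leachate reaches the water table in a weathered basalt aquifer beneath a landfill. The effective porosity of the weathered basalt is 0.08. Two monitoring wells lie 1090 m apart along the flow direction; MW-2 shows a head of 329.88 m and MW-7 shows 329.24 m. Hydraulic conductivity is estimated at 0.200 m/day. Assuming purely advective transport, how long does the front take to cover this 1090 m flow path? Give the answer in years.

2030

Hydraulic gradient i = (329.88 − 329.24) / 1090 = 0.64 / 1090 = 0.0005872.
Darcy flux q = K · i = 0.2000 × 0.0005872 = 0.0001174 m/day.
Seepage velocity v = q / n_e = 0.0001174 / 0.08 = 0.001468 m/day.
Travel time t = L / v = 1090 / 0.001468 = 7.426e+05 days = 2033 years.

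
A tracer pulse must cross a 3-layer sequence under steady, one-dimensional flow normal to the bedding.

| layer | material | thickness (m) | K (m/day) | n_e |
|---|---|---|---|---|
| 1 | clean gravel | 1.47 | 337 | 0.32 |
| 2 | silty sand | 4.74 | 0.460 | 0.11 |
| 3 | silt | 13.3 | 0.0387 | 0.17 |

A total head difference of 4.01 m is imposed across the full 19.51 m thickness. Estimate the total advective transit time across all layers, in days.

287

With flow normal to the layers, continuity requires the same specific discharge q through every layer.
Σ(b_i/K_i) = 1.47/337 + 4.74/0.460 + 13.3/0.0387 = 354.0 d.
q = Δh / Σ(b_i/K_i) = 4.01 / 354.0 = 0.01133 m/day.
In each layer the seepage velocity is v_i = q/n_i, so the layer transit time is t_i = b_i·n_i / q:
  layer 1 (clean gravel): t_1 = 1.47 × 0.32 / 0.01133 = 41.52 d
  layer 2 (silty sand): t_2 = 4.74 × 0.11 / 0.01133 = 46.03 d
  layer 3 (silt): t_3 = 13.3 × 0.17 / 0.01133 = 199.6 d
Total t = Σ t_i = 287.1 days.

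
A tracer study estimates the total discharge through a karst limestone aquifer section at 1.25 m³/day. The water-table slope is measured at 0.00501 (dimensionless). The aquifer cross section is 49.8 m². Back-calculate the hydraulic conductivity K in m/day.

5.01

Hydraulic gradient i = 0.00501.
From Q = K·A·i, K = Q / (A·i) = 1.25 / (49.80 × 0.005010) = 5.010 m/day.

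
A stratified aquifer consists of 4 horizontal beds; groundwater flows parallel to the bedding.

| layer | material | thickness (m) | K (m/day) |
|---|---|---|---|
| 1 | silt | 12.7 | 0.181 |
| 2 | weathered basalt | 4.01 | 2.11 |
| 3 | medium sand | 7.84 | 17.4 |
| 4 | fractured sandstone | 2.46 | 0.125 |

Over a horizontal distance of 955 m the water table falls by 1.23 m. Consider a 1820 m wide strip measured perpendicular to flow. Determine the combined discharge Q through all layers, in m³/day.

Flow is parallel to layering, so each bed carries its own Darcy discharge and the transmissivities add.
Σ(K_i·b_i) = 0.181×12.7 + 2.11×4.01 + 17.4×7.84 + 0.125×2.46 = 147.5 m²/day.
Hydraulic gradient i = Δh / L = 1.23 / 955 = 0.001288.
Q = Σ(K_i·b_i) · W · i = 147.5 × 1820 × 0.001288 = 345.7 m³/day.

346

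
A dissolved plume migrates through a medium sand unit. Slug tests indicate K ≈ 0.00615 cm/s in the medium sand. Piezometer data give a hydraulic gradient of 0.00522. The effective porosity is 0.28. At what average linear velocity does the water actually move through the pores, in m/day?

0.0991

Convert K: 0.00615 cm/s × 864 = 5.314 m/day.
Hydraulic gradient i = 0.00522.
Darcy flux q = K · i = 5.314 × 0.005220 = 0.02774 m/day.
Seepage velocity v = q / n_e = 0.02774 / 0.28 = 0.09906 m/day.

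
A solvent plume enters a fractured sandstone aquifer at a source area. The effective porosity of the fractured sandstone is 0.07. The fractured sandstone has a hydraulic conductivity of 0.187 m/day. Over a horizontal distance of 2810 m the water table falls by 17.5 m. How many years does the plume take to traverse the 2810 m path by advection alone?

462

Hydraulic gradient i = Δh / L = 17.5 / 2810 = 0.006228.
Darcy flux q = K · i = 0.1870 × 0.006228 = 0.001165 m/day.
Seepage velocity v = q / n_e = 0.001165 / 0.07 = 0.01664 m/day.
Travel time t = L / v = 2810 / 0.01664 = 1.689e+05 days = 462.4 years.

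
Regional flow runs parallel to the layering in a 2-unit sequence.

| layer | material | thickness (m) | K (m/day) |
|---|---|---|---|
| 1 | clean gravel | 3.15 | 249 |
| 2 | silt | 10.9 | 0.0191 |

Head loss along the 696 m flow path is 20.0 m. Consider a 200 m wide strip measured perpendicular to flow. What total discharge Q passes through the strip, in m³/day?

Flow is parallel to layering, so each bed carries its own Darcy discharge and the transmissivities add.
Σ(K_i·b_i) = 249×3.15 + 0.0191×10.9 = 784.6 m²/day.
Hydraulic gradient i = Δh / L = 20.0 / 696 = 0.02874.
Q = Σ(K_i·b_i) · W · i = 784.6 × 200 × 0.02874 = 4509 m³/day.

4510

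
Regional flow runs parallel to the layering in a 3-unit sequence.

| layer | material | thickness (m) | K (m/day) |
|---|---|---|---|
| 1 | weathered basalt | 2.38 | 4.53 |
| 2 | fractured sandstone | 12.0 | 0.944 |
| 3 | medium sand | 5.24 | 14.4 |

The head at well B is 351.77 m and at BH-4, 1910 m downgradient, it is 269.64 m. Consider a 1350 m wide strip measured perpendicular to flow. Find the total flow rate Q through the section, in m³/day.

Flow is parallel to layering, so each bed carries its own Darcy discharge and the transmissivities add.
Σ(K_i·b_i) = 4.53×2.38 + 0.944×12.0 + 14.4×5.24 = 97.57 m²/day.
Hydraulic gradient i = (351.77 − 269.64) / 1910 = 82.13 / 1910 = 0.04300.
Q = Σ(K_i·b_i) · W · i = 97.57 × 1350 × 0.04300 = 5664 m³/day.

5660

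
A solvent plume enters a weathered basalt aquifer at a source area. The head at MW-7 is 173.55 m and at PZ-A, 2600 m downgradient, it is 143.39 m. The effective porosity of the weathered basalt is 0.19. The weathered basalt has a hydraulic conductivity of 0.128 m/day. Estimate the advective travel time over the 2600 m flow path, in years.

911

Hydraulic gradient i = (173.55 − 143.39) / 2600 = 30.16 / 2600 = 0.01160.
Darcy flux q = K · i = 0.1280 × 0.01160 = 0.001485 m/day.
Seepage velocity v = q / n_e = 0.001485 / 0.19 = 0.007815 m/day.
Travel time t = L / v = 2600 / 0.007815 = 3.327e+05 days = 910.9 years.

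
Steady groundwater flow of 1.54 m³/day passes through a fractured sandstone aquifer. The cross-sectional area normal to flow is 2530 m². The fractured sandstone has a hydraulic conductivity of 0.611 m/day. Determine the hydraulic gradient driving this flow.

From Q = K·A·i, i = Q / (K·A) = 1.54 / (0.6110 × 2530) = 0.0009962.

0.000996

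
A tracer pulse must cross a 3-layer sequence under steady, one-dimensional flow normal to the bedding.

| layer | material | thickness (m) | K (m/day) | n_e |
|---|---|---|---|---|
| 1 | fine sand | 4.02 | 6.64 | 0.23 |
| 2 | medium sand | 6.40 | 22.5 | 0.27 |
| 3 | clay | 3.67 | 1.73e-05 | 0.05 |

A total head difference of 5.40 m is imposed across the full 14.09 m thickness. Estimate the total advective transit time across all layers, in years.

305

With flow normal to the layers, continuity requires the same specific discharge q through every layer.
Σ(b_i/K_i) = 4.02/6.64 + 6.40/22.5 + 3.67/1.73e-05 = 2.121e+05 d.
q = Δh / Σ(b_i/K_i) = 5.40 / 2.121e+05 = 2.545e-05 m/day.
In each layer the seepage velocity is v_i = q/n_i, so the layer transit time is t_i = b_i·n_i / q:
  layer 1 (fine sand): t_1 = 4.02 × 0.23 / 2.545e-05 = 36323 d
  layer 2 (medium sand): t_2 = 6.40 × 0.27 / 2.545e-05 = 67885 d
  layer 3 (clay): t_3 = 3.67 × 0.05 / 2.545e-05 = 7209 d
Total t = Σ t_i = 1.114e+05 days = 305.0 years.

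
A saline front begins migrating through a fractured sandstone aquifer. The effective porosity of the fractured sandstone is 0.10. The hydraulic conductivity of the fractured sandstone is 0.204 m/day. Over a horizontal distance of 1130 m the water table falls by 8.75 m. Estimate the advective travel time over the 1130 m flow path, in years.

196

Hydraulic gradient i = Δh / L = 8.75 / 1130 = 0.007743.
Darcy flux q = K · i = 0.2040 × 0.007743 = 0.001580 m/day.
Seepage velocity v = q / n_e = 0.001580 / 0.10 = 0.01580 m/day.
Travel time t = L / v = 1130 / 0.01580 = 71535 days = 195.9 years.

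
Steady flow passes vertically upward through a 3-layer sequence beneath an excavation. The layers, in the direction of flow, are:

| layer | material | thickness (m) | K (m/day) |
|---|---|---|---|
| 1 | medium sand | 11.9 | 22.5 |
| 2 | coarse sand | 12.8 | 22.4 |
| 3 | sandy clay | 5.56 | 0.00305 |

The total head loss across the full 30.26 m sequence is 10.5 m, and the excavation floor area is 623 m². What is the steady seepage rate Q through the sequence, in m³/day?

3.59

Flow is perpendicular to layering, so the layers act in series and the equivalent K is the thickness-weighted harmonic mean.
Total thickness L = 11.9 + 12.8 + 5.56 = 30.26 m.
Σ(b_i/K_i) = 11.9/22.5 + 12.8/22.4 + 5.56/0.00305 = 1824 d.
K_eq = L / Σ(b_i/K_i) = 30.26 / 1824 = 0.01659 m/day.
Q = K_eq · A · (Δh/L) = 0.01659 × 623 × (10.5/30.26) = 3.586 m³/day.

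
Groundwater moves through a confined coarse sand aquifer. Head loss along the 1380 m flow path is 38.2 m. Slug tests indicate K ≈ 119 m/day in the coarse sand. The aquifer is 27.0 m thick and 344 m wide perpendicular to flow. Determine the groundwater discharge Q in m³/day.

30600

Cross-sectional area A = 344 × 27.0 = 9288 m².
Hydraulic gradient i = Δh / L = 38.2 / 1380 = 0.02768.
Darcy's law: Q = K · A · i = 119.0 × 9288 × 0.02768 = 30595 m³/day.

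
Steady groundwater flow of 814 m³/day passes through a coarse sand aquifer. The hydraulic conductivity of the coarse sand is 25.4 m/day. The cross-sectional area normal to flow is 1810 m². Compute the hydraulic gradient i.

From Q = K·A·i, i = Q / (K·A) = 814 / (25.40 × 1810) = 0.01771.

0.0177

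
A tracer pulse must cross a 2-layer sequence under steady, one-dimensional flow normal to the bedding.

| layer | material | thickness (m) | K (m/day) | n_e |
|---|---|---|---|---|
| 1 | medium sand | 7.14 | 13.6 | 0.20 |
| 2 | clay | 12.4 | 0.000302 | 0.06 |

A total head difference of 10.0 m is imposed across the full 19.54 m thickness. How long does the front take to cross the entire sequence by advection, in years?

24.4

With flow normal to the layers, continuity requires the same specific discharge q through every layer.
Σ(b_i/K_i) = 7.14/13.6 + 12.4/0.000302 = 41060 d.
q = Δh / Σ(b_i/K_i) = 10.0 / 41060 = 0.0002435 m/day.
In each layer the seepage velocity is v_i = q/n_i, so the layer transit time is t_i = b_i·n_i / q:
  layer 1 (medium sand): t_1 = 7.14 × 0.20 / 0.0002435 = 5863 d
  layer 2 (clay): t_2 = 12.4 × 0.06 / 0.0002435 = 3055 d
Total t = Σ t_i = 8918 days = 24.42 years.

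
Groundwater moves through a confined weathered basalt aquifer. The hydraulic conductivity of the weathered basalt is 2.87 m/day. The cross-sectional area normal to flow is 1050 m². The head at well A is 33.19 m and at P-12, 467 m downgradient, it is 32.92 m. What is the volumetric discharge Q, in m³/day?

Hydraulic gradient i = (33.19 − 32.92) / 467 = 0.27 / 467 = 0.0005782.
Darcy's law: Q = K · A · i = 2.870 × 1050 × 0.0005782 = 1.742 m³/day.

1.74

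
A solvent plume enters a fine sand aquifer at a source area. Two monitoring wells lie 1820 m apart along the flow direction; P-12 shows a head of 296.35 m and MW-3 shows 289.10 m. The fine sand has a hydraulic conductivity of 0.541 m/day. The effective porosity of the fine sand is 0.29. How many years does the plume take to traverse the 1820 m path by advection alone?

Hydraulic gradient i = (296.35 − 289.10) / 1820 = 7.25 / 1820 = 0.003984.
Darcy flux q = K · i = 0.5410 × 0.003984 = 0.002155 m/day.
Seepage velocity v = q / n_e = 0.002155 / 0.29 = 0.007431 m/day.
Travel time t = L / v = 1820 / 0.007431 = 2.449e+05 days = 670.5 years.

671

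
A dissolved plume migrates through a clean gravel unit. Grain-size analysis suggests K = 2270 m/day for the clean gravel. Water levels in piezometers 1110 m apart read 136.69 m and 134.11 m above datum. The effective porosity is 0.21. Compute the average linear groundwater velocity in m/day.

Hydraulic gradient i = (136.69 − 134.11) / 1110 = 2.58 / 1110 = 0.002324.
Darcy flux q = K · i = 2270 × 0.002324 = 5.276 m/day.
Seepage velocity v = q / n_e = 5.276 / 0.21 = 25.12 m/day.

25.1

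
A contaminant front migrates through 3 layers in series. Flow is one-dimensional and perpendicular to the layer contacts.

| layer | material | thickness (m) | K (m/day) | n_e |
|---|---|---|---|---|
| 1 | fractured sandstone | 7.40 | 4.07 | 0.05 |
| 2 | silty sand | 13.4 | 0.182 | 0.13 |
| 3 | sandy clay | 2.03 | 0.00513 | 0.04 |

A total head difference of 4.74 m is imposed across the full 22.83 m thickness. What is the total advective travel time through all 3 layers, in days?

218

With flow normal to the layers, continuity requires the same specific discharge q through every layer.
Σ(b_i/K_i) = 7.40/4.07 + 13.4/0.182 + 2.03/0.00513 = 471.2 d.
q = Δh / Σ(b_i/K_i) = 4.74 / 471.2 = 0.01006 m/day.
In each layer the seepage velocity is v_i = q/n_i, so the layer transit time is t_i = b_i·n_i / q:
  layer 1 (fractured sandstone): t_1 = 7.40 × 0.05 / 0.01006 = 36.78 d
  layer 2 (silty sand): t_2 = 13.4 × 0.13 / 0.01006 = 173.2 d
  layer 3 (sandy clay): t_3 = 2.03 × 0.04 / 0.01006 = 8.071 d
Total t = Σ t_i = 218.0 days.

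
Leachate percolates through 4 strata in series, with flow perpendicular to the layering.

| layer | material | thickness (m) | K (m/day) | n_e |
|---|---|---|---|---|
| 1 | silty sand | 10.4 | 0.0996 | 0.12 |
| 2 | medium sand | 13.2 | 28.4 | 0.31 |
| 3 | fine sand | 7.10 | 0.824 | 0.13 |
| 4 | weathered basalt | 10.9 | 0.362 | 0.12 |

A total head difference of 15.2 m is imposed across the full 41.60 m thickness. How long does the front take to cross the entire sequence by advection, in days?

With flow normal to the layers, continuity requires the same specific discharge q through every layer.
Σ(b_i/K_i) = 10.4/0.0996 + 13.2/28.4 + 7.10/0.824 + 10.9/0.362 = 143.6 d.
q = Δh / Σ(b_i/K_i) = 15.2 / 143.6 = 0.1058 m/day.
In each layer the seepage velocity is v_i = q/n_i, so the layer transit time is t_i = b_i·n_i / q:
  layer 1 (silty sand): t_1 = 10.4 × 0.12 / 0.1058 = 11.79 d
  layer 2 (medium sand): t_2 = 13.2 × 0.31 / 0.1058 = 38.66 d
  layer 3 (fine sand): t_3 = 7.10 × 0.13 / 0.1058 = 8.720 d
  layer 4 (weathered basalt): t_4 = 10.9 × 0.12 / 0.1058 = 12.36 d
Total t = Σ t_i = 71.53 days.

71.5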